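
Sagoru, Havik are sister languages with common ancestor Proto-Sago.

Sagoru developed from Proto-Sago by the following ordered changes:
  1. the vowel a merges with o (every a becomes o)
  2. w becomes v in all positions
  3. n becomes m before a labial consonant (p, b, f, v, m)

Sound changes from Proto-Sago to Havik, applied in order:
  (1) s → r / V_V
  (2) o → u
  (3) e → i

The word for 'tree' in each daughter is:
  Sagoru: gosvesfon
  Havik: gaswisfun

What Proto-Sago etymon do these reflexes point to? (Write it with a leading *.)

*gaswesfon

Position 8: Sagoru has o, Havik has u. Taking the neighbouring segments as reconstructed: Sagoru o could go back to *a or *o; Havik u could go back to *o or *u — the one source consistent with every daughter is *o.
Position 4: Sagoru has v, Havik has w. Havik preserves w here (none of its changes turn any other segment into w), so the proto-segment is *w.
Verify the candidate proto-form against each daughter:
Sagoru: start from *gaswesfon.
  rule 1 (vowel merger): gaswesfon → goswesfon
  rule 2 (unconditioned shift): goswesfon → gosvesfon
  rule 3: no change — gosvesfon
  ⇒ Sagoru gosvesfon
Havik: start from *gaswesfon.
  rule 1: no change — gaswesfon
  rule 2 (vowel merger): gaswesfon → gaswesfun
  rule 3 (vowel merger): gaswesfun → gaswisfun
  ⇒ Havik gaswisfun
*gaswesfon is the unique common source.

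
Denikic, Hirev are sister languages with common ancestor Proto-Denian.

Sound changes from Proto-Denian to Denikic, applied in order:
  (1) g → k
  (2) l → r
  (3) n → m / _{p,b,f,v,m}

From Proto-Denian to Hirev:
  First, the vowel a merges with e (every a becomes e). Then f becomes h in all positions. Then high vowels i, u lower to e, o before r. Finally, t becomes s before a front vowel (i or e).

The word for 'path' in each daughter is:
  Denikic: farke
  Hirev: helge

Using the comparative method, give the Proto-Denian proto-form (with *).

Position 4: Denikic has k, Hirev has g. Hirev preserves g here (none of its changes turn any other segment into g), so the proto-segment is *g.
Position 1: Denikic has f, Hirev has h. Denikic preserves f here (none of its changes turn any other segment into f), so the proto-segment is *f.
This points to *falge. Verify forward in each daughter:
Denikic: start from *falge.
  rule 1 (unconditioned shift): falge → falke
  rule 2 (unconditioned shift): falke → farke
  rule 3: no change — farke
  ⇒ Denikic farke
Hirev: *falge
  falge → felge   [vowel merger]
  felge → helge   [unconditioned shift]
  helge (rule 3 does not apply)
  helge (rule 4 does not apply)
  giving Hirev helge.
Only *falge yields all of Denikic farke, Hirev helge.

*falge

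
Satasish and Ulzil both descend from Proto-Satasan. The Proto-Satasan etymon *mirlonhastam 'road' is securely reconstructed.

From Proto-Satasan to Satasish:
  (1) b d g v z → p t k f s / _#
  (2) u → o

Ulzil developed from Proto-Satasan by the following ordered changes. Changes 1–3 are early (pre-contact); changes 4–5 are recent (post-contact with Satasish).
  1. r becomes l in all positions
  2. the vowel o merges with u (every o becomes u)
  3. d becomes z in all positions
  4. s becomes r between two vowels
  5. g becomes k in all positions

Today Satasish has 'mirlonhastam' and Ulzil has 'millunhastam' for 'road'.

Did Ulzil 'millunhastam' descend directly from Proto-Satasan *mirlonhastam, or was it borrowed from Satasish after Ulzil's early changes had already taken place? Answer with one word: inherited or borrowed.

If inherited, *mirlonhastam would pass through all of Ulzil's changes:
Ulzil: start from *mirlonhastam.
  rule 1 (unconditioned shift): mirlonhastam → millonhastam
  rule 2 (vowel merger): millonhastam → millunhastam
  rule 3: no change — millunhastam
  rule 4: no change — millunhastam
  rule 5: no change — millunhastam
  ⇒ Ulzil millunhastam
If borrowed from Satasish 'mirlonhastam' after the early changes, it would undergo only the recent ones:
  rule 4 (rhotacism): no change (mirlonhastam)
  rule 5 (unconditioned shift): no change (mirlonhastam)
  ⇒ as a loan: mirlonhastam
Ulzil 'millunhastam' matches the inherited outcome exactly, so it is an inherited cognate, not a loan.

inherited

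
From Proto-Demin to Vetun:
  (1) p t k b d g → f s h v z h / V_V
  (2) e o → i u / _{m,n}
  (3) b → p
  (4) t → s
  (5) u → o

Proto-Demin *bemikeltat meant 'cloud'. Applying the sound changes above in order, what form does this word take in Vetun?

pimihelsas

Vetun: start from *bemikeltat.
  rule 1 (intervocalic lenition): bemikeltat → bemiheltat
  rule 2 (pre-nasal raising): bemiheltat → bimiheltat
  rule 3 (unconditioned shift): bimiheltat → pimiheltat
  rule 4 (unconditioned shift): pimiheltat → pimihelsas
  rule 5: no change — pimihelsas
  ⇒ Vetun pimihelsas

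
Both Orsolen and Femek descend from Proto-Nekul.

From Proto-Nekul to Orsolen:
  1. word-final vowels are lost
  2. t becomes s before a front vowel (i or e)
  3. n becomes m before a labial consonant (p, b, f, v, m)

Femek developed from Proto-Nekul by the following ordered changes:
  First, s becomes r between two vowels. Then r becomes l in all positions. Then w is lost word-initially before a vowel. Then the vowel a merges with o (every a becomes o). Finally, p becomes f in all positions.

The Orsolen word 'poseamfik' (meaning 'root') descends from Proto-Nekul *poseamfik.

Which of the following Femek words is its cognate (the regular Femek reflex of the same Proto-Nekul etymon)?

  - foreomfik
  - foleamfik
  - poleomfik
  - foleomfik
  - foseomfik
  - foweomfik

Femek: *poseamfik
  poseamfik → poreamfik   [rhotacism]
  poreamfik → poleamfik   [unconditioned shift]
  poleamfik (rule 3 does not apply)
  poleamfik → poleomfik   [vowel merger]
  poleomfik → foleomfik   [unconditioned shift]
  giving Femek foleomfik.
Only 'foleomfik' matches the regular Femek development of *poseamfik.

foleomfik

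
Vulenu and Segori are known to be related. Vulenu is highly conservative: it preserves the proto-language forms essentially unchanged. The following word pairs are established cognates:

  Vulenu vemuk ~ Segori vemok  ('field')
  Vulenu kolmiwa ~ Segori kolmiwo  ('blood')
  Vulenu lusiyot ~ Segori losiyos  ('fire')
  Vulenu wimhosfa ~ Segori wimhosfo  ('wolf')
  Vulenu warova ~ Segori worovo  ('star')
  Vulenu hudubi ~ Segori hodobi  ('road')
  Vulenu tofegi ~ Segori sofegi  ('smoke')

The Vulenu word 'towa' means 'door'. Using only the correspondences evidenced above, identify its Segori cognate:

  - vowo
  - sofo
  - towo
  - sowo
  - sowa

sowo

tofegi ~ sofegi — Vulenu t corresponds to Segori s word-initially before a back vowel.
kolmiwa ~ kolmiwo, wimhosfa ~ wimhosfo — Vulenu a corresponds to Segori o word-finally.
Applying these to Vulenu 'towa':
  towa → sowa   (t→s word-initially before a back vowel)
  sowa → sowo   (a→o word-finally)
So the Segori cognate is 'sowo'.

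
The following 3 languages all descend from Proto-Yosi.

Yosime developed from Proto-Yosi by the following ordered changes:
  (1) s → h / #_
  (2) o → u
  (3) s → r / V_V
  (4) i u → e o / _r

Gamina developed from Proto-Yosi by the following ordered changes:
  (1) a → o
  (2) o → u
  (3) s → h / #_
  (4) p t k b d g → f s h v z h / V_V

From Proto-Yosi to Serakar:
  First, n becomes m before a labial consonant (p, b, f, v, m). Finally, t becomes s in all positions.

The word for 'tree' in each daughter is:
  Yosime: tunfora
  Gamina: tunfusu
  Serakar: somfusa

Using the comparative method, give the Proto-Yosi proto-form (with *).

*tonfusa

Position 6: Yosime has r, Gamina has s, Serakar has s. Taking the neighbouring segments as reconstructed: Yosime r could go back to *s or *r; Gamina s could go back to *t or *s; Serakar s could go back to *t or *s — the one source consistent with every daughter is *s.
Position 1: Yosime has t, Gamina has t, Serakar has s. Yosime preserves t here (none of its changes turn any other segment into t), so the proto-segment is *t.
Verify the candidate proto-form against each daughter:
Yosime: *tonfusa > tunfusa > tunfura > tunfora  (by vowel merger, rhotacism, pre-rhotic lowering)
Gamina: *tonfusa
  tonfusa → tonfuso   [vowel merger]
  tonfuso → tunfusu   [vowel merger]
  tunfusu (rule 3 does not apply)
  tunfusu (rule 4 does not apply)
  giving Gamina tunfusu.
Serakar: start from *tonfusa.
  rule 1 (nasal place assimilation): tonfusa → tomfusa
  rule 2 (unconditioned shift): tomfusa → somfusa
  ⇒ Serakar somfusa
Only *tonfusa yields all of Yosime tunfora, Gamina tunfusu, Serakar somfusa.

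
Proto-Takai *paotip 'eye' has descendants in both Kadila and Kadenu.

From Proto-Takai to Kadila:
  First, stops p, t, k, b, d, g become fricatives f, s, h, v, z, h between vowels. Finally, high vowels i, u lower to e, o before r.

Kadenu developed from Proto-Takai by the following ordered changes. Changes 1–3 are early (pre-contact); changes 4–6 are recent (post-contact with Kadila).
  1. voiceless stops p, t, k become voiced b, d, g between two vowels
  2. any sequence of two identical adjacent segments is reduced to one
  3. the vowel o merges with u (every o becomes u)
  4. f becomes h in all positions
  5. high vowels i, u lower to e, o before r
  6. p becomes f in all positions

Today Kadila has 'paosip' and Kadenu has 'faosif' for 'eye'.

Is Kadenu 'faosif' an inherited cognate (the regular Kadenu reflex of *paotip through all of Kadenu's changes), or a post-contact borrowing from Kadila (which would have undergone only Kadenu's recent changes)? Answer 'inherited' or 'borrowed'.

If inherited, *paotip would pass through all of Kadenu's changes:
Kadenu: *paotip > paodip > paudip > faudif  (by intervocalic voicing, vowel merger, unconditioned shift)
If borrowed from Kadila 'paosip' after the early changes, it would undergo only the recent ones:
  rule 4 (unconditioned shift): no change (paosip)
  rule 5 (pre-rhotic lowering): no change (paosip)
  rule 6 (unconditioned shift): paosip → faosif
  ⇒ as a loan: faosif
Kadenu 'faosif' matches the loan outcome 'faosif', not the inherited 'faudif' — it skipped the early Kadenu changes, so it was borrowed from Kadila.

borrowed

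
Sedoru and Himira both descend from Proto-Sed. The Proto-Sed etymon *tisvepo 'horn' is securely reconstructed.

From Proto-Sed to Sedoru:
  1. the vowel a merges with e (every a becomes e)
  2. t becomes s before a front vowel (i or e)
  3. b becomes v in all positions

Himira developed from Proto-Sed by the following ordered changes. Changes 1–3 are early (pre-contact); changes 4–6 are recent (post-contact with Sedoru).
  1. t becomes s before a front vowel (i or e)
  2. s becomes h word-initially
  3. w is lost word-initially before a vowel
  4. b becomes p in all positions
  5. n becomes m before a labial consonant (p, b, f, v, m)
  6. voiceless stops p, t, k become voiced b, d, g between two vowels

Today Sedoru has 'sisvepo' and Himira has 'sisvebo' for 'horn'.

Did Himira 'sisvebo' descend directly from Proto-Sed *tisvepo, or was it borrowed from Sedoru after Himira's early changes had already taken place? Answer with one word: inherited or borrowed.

borrowed

If inherited, *tisvepo would pass through all of Himira's changes:
Himira: *tisvepo > sisvepo > hisvepo > hisvebo  (by palatalisation, debuccalisation, intervocalic voicing)
If borrowed from Sedoru 'sisvepo' after the early changes, it would undergo only the recent ones:
  rule 4 (unconditioned shift): no change (sisvepo)
  rule 5 (nasal place assimilation): no change (sisvepo)
  rule 6 (intervocalic voicing): sisvepo → sisvebo
  ⇒ as a loan: sisvebo
Himira 'sisvebo' matches the loan outcome 'sisvebo', not the inherited 'hisvebo' — it skipped the early Himira changes, so it was borrowed from Sedoru.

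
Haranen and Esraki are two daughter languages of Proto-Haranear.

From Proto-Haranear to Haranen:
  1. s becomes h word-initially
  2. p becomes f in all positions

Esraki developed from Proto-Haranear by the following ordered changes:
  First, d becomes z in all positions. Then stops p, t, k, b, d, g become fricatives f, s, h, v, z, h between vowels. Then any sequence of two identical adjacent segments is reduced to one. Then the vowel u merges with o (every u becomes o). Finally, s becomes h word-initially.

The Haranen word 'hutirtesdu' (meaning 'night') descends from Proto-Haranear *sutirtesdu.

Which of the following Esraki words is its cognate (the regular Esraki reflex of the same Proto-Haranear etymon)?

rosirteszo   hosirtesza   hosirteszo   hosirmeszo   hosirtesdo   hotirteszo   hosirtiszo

hosirteszo

Esraki: start from *sutirtesdu.
  rule 1 (unconditioned shift): sutirtesdu → sutirteszu
  rule 2 (intervocalic lenition): sutirteszu → susirteszu
  rule 3: no change — susirteszu
  rule 4 (vowel merger): susirteszu → sosirteszo
  rule 5 (debuccalisation): sosirteszo → hosirteszo
  ⇒ Esraki hosirteszo
The other candidates each miss or misapply at least one Esraki change.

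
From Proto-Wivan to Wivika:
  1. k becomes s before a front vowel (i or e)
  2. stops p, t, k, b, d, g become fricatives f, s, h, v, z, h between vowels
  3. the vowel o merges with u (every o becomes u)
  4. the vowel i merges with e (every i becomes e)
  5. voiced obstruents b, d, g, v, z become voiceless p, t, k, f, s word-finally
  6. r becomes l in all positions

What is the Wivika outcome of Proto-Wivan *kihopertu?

Wivika: *kihopertu > sihopertu > sihofertu > sihufertu > sehufertu > sehufeltu  (by palatalisation, intervocalic lenition, vowel merger, vowel merger, unconditioned shift)

sehufeltu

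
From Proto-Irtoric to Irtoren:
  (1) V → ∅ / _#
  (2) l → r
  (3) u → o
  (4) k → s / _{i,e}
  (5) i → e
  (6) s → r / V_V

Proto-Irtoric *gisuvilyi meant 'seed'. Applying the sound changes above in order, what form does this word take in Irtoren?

Irtoren: start from *gisuvilyi.
  rule 1 (apocope): gisuvilyi → gisuvily
  rule 2 (unconditioned shift): gisuvily → gisuviry
  rule 3 (vowel merger): gisuviry → gisoviry
  rule 4: no change — gisoviry
  rule 5 (vowel merger): gisoviry → gesovery
  rule 6 (rhotacism): gesovery → gerovery
  ⇒ Irtoren gerovery

gerovery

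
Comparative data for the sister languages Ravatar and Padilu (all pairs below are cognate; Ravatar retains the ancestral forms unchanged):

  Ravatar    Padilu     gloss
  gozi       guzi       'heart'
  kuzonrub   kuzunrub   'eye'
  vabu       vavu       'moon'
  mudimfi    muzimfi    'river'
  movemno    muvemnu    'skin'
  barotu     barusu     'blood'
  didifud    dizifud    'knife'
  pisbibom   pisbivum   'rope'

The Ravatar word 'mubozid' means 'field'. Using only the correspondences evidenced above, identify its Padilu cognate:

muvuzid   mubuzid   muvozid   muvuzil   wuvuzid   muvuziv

pisbibom ~ pisbivum — Ravatar b corresponds to Padilu v between vowels (before a back vowel).
gozi ~ guzi, barotu ~ barusu — Ravatar o corresponds to Padilu u after a consonant, before a consonant other than r, m, n, p, b, f, v.
Applying these to Ravatar 'mubozid':
  mubozid → muvozid   (b→v between vowels (before a back vowel))
  muvozid → muvuzid   (o→u after a consonant, before a consonant other than r, m, n, p, b, f, v)
So the Padilu cognate is 'muvuzid'.

muvuzid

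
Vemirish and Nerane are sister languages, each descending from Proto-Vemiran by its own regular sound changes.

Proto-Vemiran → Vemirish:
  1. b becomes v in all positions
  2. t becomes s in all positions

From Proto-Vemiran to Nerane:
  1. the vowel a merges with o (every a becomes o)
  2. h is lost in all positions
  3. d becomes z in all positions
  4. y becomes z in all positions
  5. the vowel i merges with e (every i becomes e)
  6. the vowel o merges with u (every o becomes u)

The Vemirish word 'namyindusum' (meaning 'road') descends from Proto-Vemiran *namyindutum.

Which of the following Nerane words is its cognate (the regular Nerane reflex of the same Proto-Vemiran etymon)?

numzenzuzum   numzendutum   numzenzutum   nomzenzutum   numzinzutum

Nerane: *namyindutum > nomyindutum > nomyinzutum > nomzinzutum > nomzenzutum > numzenzutum  (by vowel merger, unconditioned shift, unconditioned shift, vowel merger, vowel merger)
Only 'numzenzutum' matches the regular Nerane development of *namyindutum.

numzenzutum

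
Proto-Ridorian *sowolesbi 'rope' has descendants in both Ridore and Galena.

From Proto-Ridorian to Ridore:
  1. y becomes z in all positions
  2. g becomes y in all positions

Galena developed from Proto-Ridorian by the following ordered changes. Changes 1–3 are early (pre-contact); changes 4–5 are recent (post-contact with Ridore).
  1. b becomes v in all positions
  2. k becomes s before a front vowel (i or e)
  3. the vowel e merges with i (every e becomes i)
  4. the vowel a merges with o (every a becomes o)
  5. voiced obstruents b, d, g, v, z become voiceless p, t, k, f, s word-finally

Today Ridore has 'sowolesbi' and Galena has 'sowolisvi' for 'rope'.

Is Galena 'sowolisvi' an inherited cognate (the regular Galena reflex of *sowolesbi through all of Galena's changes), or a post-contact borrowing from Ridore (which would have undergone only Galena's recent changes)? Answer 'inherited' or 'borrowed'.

If inherited, *sowolesbi would pass through all of Galena's changes:
Galena: *sowolesbi > sowolesvi > sowolisvi  (by unconditioned shift, vowel merger)
If borrowed from Ridore 'sowolesbi' after the early changes, it would undergo only the recent ones:
  rule 4 (vowel merger): no change (sowolesbi)
  rule 5 (final devoicing): no change (sowolesbi)
  ⇒ as a loan: sowolesbi
Galena 'sowolisvi' matches the inherited outcome exactly, so it is an inherited cognate, not a loan.

inherited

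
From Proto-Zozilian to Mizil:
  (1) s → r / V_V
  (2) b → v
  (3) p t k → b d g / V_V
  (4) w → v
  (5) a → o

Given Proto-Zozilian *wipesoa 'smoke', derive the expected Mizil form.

Mizil: start from *wipesoa.
  rule 1 (rhotacism): wipesoa → wiperoa
  rule 2: no change — wiperoa
  rule 3 (intervocalic voicing): wiperoa → wiberoa
  rule 4 (unconditioned shift): wiberoa → viberoa
  rule 5 (vowel merger): viberoa → viberoo
  ⇒ Mizil viberoo

viberoo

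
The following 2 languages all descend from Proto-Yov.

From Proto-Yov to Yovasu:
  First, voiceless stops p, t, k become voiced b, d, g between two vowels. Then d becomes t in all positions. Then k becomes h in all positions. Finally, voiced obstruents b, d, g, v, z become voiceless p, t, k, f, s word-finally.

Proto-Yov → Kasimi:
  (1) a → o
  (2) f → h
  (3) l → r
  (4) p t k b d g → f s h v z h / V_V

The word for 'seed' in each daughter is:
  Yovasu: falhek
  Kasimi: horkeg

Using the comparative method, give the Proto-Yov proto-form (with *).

*falkeg

Position 4: Yovasu has h, Kasimi has k. Kasimi preserves k here (none of its changes turn any other segment into k), so the proto-segment is *k.
Position 3: Yovasu has l, Kasimi has r. Yovasu preserves l here (none of its changes turn any other segment into l), so the proto-segment is *l.
Position 2: Yovasu has a, Kasimi has o. Yovasu preserves a here (none of its changes turn any other segment into a), so the proto-segment is *a.
Continuing position by position gives *falkeg; check it forward:
Yovasu: start from *falkeg.
  rule 1: no change — falkeg
  rule 2: no change — falkeg
  rule 3 (unconditioned shift): falkeg → falheg
  rule 4 (final devoicing): falheg → falhek
  ⇒ Yovasu falhek
Kasimi: start from *falkeg.
  rule 1 (vowel merger): falkeg → folkeg
  rule 2 (unconditioned shift): folkeg → holkeg
  rule 3 (unconditioned shift): holkeg → horkeg
  rule 4: no change — horkeg
  ⇒ Kasimi horkeg
*falkeg is the unique common source.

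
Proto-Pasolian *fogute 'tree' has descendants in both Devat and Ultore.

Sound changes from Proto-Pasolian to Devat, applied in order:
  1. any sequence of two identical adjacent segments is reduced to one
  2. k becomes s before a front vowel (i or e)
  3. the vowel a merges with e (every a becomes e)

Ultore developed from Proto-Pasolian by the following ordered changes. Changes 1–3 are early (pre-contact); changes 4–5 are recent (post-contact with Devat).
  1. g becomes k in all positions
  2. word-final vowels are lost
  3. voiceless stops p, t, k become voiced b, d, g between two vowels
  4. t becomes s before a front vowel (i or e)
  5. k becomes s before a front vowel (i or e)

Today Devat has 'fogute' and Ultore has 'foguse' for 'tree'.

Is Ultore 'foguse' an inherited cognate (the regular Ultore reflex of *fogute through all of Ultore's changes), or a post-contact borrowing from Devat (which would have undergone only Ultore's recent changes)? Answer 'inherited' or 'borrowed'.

borrowed

If inherited, *fogute would pass through all of Ultore's changes:
Ultore: *fogute > fokute > fokut > fogut  (by unconditioned shift, apocope, intervocalic voicing)
If borrowed from Devat 'fogute' after the early changes, it would undergo only the recent ones:
  rule 4 (palatalisation): fogute → foguse
  rule 5 (palatalisation): no change (foguse)
  ⇒ as a loan: foguse
Ultore 'foguse' matches the loan outcome 'foguse', not the inherited 'fogut' — it skipped the early Ultore changes, so it was borrowed from Devat.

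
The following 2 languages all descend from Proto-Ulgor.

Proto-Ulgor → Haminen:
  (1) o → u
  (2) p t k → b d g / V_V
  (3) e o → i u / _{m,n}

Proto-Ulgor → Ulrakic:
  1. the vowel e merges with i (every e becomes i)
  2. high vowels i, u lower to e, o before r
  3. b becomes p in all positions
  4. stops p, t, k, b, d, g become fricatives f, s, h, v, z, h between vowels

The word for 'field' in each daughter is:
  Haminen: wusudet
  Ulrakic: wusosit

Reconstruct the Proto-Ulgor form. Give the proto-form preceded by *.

*wusotet

Position 4: Haminen has u, Ulrakic has o. Taking the neighbouring segments as reconstructed: Haminen u could go back to *o or *u; Ulrakic o can only go back to *o — the one source consistent with every daughter is *o.
Position 6: Haminen has e, Ulrakic has i. Haminen preserves e here (none of its changes turn any other segment into e), so the proto-segment is *e.
Position 5: Haminen has d, Ulrakic has s. Taking the neighbouring segments as reconstructed: Haminen d could go back to *t or *d; Ulrakic s could go back to *t or *s — the one source consistent with every daughter is *t.
Continuing position by position gives *wusotet; check it forward:
Haminen: *wusotet
  wusotet → wusutet   [vowel merger]
  wusutet → wusudet   [intervocalic voicing]
  wusudet (rule 3 does not apply)
  giving Haminen wusudet.
Ulrakic: *wusotet
  wusotet → wusotit   [vowel merger]
  wusotit (rule 2 does not apply)
  wusotit (rule 3 does not apply)
  wusotit → wusosit   [intervocalic lenition]
  giving Ulrakic wusosit.
No other proto-form is consistent with every reflex, so the reconstruction is *wusotet.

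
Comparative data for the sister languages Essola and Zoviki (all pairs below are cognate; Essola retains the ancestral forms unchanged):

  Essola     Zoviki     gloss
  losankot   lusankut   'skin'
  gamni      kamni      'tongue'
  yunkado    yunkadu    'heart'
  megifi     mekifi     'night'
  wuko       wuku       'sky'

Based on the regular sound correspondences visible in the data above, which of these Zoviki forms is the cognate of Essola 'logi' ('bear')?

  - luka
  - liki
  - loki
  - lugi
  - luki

luki

losankot ~ lusankut — Essola o corresponds to Zoviki u after a consonant, before a consonant other than r, m, n, p, b, f, v.
megifi ~ mekifi — Essola g corresponds to Zoviki k between vowels (before a front vowel).
Applying these to Essola 'logi':
  logi → lugi   (o→u after a consonant, before a consonant other than r, m, n, p, b, f, v)
  lugi → luki   (g→k between vowels (before a front vowel))
So the Zoviki cognate is 'luki'.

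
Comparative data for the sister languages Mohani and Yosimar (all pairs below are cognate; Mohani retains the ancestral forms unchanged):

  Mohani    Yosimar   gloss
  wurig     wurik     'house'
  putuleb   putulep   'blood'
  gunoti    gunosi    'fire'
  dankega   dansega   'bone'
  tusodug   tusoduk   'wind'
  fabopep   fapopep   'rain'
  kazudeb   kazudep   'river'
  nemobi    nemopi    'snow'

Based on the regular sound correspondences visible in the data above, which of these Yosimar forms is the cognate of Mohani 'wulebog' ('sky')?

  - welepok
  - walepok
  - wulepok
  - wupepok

fabopep ~ fapopep — Mohani b corresponds to Yosimar p between vowels (before a back vowel).
wurig ~ wurik, tusodug ~ tusoduk — Mohani g corresponds to Yosimar k word-finally.
Applying these to Mohani 'wulebog':
  wulebog → wulepog   (b→p between vowels (before a back vowel))
  wulepog → wulepok   (g→k word-finally)
So the Yosimar cognate is 'wulepok'.

wulepok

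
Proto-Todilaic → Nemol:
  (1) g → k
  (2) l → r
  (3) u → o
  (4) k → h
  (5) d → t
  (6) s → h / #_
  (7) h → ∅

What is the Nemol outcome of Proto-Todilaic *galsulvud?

Nemol: start from *galsulvud.
  rule 1 (unconditioned shift): galsulvud → kalsulvud
  rule 2 (unconditioned shift): kalsulvud → karsurvud
  rule 3 (vowel merger): karsurvud → karsorvod
  rule 4 (unconditioned shift): karsorvod → harsorvod
  rule 5 (unconditioned shift): harsorvod → harsorvot
  rule 6: no change — harsorvot
  rule 7 (h-loss): harsorvot → arsorvot
  ⇒ Nemol arsorvot

arsorvot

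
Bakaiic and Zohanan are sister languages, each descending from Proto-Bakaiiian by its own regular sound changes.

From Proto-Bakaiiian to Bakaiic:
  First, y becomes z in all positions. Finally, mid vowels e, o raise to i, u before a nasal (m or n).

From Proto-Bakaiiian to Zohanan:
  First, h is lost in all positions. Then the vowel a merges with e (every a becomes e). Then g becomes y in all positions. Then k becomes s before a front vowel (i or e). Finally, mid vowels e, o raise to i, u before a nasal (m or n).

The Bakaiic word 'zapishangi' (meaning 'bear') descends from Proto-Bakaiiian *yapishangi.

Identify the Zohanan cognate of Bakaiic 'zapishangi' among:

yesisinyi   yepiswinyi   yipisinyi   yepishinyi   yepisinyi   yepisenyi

yepisinyi

Zohanan: *yapishangi
  yapishangi → yapisangi   [h-loss]
  yapisangi → yepisengi   [vowel merger]
  yepisengi → yepisenyi   [unconditioned shift]
  yepisenyi (rule 4 does not apply)
  yepisenyi → yepisinyi   [pre-nasal raising]
  giving Zohanan yepisinyi.
The other candidates each miss or misapply at least one Zohanan change.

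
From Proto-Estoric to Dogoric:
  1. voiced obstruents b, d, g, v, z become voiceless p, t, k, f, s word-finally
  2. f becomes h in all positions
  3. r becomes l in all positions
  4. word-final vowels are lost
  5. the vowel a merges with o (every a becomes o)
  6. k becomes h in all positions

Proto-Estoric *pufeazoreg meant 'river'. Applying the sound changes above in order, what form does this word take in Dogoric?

Dogoric: *pufeazoreg > pufeazorek > puheazorek > puheazolek > puheozolek > puheozoleh  (by final devoicing, unconditioned shift, unconditioned shift, vowel merger, unconditioned shift)

puheozoleh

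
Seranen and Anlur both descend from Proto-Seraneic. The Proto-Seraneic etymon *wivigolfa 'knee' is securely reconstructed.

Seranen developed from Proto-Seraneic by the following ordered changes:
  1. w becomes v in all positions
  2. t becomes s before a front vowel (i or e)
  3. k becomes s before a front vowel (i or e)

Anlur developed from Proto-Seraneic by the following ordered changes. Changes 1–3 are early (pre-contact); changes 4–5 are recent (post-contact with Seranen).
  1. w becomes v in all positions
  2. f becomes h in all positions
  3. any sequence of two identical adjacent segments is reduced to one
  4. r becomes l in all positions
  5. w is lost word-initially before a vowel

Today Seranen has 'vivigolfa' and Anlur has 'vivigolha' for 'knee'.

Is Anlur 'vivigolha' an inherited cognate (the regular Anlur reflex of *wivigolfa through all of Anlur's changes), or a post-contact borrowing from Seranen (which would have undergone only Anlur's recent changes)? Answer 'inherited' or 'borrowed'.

inherited

If inherited, *wivigolfa would pass through all of Anlur's changes:
Anlur: *wivigolfa
  wivigolfa → vivigolfa   [unconditioned shift]
  vivigolfa → vivigolha   [unconditioned shift]
  vivigolha (rule 3 does not apply)
  vivigolha (rule 4 does not apply)
  vivigolha (rule 5 does not apply)
  giving Anlur vivigolha.
If borrowed from Seranen 'vivigolfa' after the early changes, it would undergo only the recent ones:
  rule 4 (unconditioned shift): no change (vivigolfa)
  rule 5 (glide loss): no change (vivigolfa)
  ⇒ as a loan: vivigolfa
Anlur 'vivigolha' matches the inherited outcome exactly, so it is an inherited cognate, not a loan.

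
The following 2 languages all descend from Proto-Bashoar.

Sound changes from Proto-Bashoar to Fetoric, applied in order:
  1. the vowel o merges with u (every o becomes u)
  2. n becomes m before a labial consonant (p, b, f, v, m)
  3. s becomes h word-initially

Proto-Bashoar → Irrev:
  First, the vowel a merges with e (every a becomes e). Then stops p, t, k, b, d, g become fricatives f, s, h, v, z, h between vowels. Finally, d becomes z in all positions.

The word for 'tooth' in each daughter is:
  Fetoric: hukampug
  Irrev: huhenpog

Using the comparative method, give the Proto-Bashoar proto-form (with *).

*hukanpog

Position 7: Fetoric has u, Irrev has o. Irrev preserves o here (none of its changes turn any other segment into o), so the proto-segment is *o.
Position 3: Fetoric has k, Irrev has h. Fetoric preserves k here (none of its changes turn any other segment into k), so the proto-segment is *k.
Position 5: Fetoric has m, Irrev has n. Irrev preserves n here (none of its changes turn any other segment into n), so the proto-segment is *n.
This points to *hukanpog. Verify forward in each daughter:
Fetoric: start from *hukanpog.
  rule 1 (vowel merger): hukanpog → hukanpug
  rule 2 (nasal place assimilation): hukanpug → hukampug
  rule 3: no change — hukampug
  ⇒ Fetoric hukampug
Irrev: start from *hukanpog.
  rule 1 (vowel merger): hukanpog → hukenpog
  rule 2 (intervocalic lenition): hukenpog → huhenpog
  rule 3: no change — huhenpog
  ⇒ Irrev huhenpog
*hukanpog is the unique common source.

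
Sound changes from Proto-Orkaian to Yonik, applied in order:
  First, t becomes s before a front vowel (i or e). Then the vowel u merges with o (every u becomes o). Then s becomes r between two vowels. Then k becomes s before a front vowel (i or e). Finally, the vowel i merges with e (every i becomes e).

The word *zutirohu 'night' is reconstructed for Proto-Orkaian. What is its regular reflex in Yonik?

zoreroho

Yonik: *zutirohu > zusirohu > zosiroho > zoriroho > zoreroho  (by palatalisation, vowel merger, rhotacism, vowel merger)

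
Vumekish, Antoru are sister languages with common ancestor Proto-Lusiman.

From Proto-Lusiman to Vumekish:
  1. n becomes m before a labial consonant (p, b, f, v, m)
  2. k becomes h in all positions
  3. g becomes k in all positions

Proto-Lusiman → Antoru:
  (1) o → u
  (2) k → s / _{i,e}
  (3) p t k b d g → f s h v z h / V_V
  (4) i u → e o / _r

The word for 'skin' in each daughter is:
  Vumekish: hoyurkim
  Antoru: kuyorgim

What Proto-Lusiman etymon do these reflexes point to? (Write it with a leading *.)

*koyurgim

Position 2: Vumekish has o, Antoru has u. Vumekish preserves o here (none of its changes turn any other segment into o), so the proto-segment is *o.
Position 1: Vumekish has h, Antoru has k. Antoru preserves k here (none of its changes turn any other segment into k), so the proto-segment is *k.
Verify the candidate proto-form against each daughter:
Vumekish: *koyurgim
  koyurgim (rule 1 does not apply)
  koyurgim → hoyurgim   [unconditioned shift]
  hoyurgim → hoyurkim   [unconditioned shift]
  giving Vumekish hoyurkim.
Antoru: *koyurgim > kuyurgim > kuyorgim  (by vowel merger, pre-rhotic lowering)
No other proto-form is consistent with every reflex, so the reconstruction is *koyurgim.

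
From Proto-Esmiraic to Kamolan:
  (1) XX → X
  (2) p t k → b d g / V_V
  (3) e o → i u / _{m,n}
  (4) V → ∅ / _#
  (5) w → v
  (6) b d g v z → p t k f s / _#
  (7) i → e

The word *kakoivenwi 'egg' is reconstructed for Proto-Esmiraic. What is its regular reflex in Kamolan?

Kamolan: *kakoivenwi > kagoivenwi > kagoivinwi > kagoivinw > kagoivinv > kagoivinf > kagoevenf  (by intervocalic voicing, pre-nasal raising, apocope, unconditioned shift, final devoicing, vowel merger)

kagoevenf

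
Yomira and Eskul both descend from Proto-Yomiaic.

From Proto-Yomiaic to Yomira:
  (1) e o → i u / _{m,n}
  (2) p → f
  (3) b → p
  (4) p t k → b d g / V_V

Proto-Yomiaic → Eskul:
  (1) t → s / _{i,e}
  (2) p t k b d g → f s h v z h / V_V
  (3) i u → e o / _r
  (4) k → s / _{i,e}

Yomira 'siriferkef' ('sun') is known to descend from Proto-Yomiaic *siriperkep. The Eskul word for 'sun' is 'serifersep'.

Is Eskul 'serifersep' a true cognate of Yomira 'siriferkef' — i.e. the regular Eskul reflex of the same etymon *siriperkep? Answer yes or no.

yes

Derive the expected Eskul reflex of *siriperkep:
Eskul: *siriperkep > siriferkep > seriferkep > serifersep  (by intervocalic lenition, pre-rhotic lowering, palatalisation)
Eskul 'serifersep' matches the regular reflex exactly, so the pair is cognate.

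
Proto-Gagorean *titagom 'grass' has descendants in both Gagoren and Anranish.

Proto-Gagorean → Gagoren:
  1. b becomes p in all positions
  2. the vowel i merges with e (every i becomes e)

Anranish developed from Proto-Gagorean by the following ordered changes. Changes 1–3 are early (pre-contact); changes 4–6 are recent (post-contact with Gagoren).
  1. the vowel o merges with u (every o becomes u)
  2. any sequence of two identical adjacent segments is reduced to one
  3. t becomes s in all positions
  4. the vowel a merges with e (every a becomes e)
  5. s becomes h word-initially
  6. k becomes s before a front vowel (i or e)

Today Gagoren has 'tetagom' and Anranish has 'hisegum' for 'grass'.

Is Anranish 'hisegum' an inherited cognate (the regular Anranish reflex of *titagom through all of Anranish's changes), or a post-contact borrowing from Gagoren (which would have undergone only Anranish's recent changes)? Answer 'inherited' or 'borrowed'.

If inherited, *titagom would pass through all of Anranish's changes:
Anranish: start from *titagom.
  rule 1 (vowel merger): titagom → titagum
  rule 2: no change — titagum
  rule 3 (unconditioned shift): titagum → sisagum
  rule 4 (vowel merger): sisagum → sisegum
  rule 5 (debuccalisation): sisegum → hisegum
  rule 6: no change — hisegum
  ⇒ Anranish hisegum
If borrowed from Gagoren 'tetagom' after the early changes, it would undergo only the recent ones:
  rule 4 (vowel merger): tetagom → tetegom
  rule 5 (debuccalisation): no change (tetegom)
  rule 6 (palatalisation): no change (tetegom)
  ⇒ as a loan: tetegom
Anranish 'hisegum' matches the inherited outcome exactly, so it is an inherited cognate, not a loan.

inherited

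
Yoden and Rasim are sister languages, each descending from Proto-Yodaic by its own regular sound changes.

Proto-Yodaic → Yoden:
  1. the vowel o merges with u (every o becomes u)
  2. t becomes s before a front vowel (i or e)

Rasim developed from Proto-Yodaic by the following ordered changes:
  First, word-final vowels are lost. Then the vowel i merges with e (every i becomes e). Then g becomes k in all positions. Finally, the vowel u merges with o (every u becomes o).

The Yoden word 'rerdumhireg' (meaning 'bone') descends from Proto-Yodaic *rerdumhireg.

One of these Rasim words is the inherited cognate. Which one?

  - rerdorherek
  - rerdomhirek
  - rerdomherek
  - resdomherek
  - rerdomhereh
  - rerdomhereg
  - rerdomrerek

rerdomherek

Rasim: start from *rerdumhireg.
  rule 1: no change — rerdumhireg
  rule 2 (vowel merger): rerdumhireg → rerdumhereg
  rule 3 (unconditioned shift): rerdumhereg → rerdumherek
  rule 4 (vowel merger): rerdumherek → rerdomherek
  ⇒ Rasim rerdomherek
Only 'rerdomherek' matches the regular Rasim development of *rerdumhireg.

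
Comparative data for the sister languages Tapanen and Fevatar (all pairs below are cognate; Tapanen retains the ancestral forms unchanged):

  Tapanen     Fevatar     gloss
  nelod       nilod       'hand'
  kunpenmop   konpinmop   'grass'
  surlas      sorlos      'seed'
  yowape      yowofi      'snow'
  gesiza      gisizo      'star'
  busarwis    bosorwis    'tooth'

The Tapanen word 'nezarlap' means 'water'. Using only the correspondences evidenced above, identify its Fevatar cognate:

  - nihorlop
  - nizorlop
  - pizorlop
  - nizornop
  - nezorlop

nelod ~ nilod, gesiza ~ gisizo — Tapanen e corresponds to Fevatar i after a consonant, before a consonant other than r, m, n, p, b, f, v.
busarwis ~ bosorwis — Tapanen a corresponds to Fevatar o after a consonant, before r.
yowape ~ yowofi — Tapanen a corresponds to Fevatar o after a consonant, before a labial obstruent.
Applying these to Tapanen 'nezarlap':
  nezarlap → nizarlap   (e→i after a consonant, before a consonant other than r, m, n, p, b, f, v)
  nizarlap → nizorlap   (a→o after a consonant, before r)
  nizorlap → nizorlop   (a→o after a consonant, before a labial obstruent)
So the Fevatar cognate is 'nizorlop'.

nizorlop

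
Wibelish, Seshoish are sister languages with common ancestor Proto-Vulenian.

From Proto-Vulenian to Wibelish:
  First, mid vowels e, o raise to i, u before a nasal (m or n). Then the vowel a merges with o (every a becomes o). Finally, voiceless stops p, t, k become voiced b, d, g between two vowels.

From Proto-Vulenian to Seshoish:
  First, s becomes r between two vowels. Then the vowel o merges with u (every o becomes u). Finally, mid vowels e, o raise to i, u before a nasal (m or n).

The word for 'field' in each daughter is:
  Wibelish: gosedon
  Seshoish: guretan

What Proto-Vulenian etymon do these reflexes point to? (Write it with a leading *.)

*gosetan

Position 3: Wibelish has s, Seshoish has r. Wibelish preserves s here (none of its changes turn any other segment into s), so the proto-segment is *s.
Position 6: Wibelish has o, Seshoish has a. Seshoish preserves a here (none of its changes turn any other segment into a), so the proto-segment is *a.
Position 5: Wibelish has d, Seshoish has t. Seshoish preserves t here (none of its changes turn any other segment into t), so the proto-segment is *t.
Verify the candidate proto-form against each daughter:
Wibelish: start from *gosetan.
  rule 1: no change — gosetan
  rule 2 (vowel merger): gosetan → goseton
  rule 3 (intervocalic voicing): goseton → gosedon
  ⇒ Wibelish gosedon
Seshoish: *gosetan
  gosetan → goretan   [rhotacism]
  goretan → guretan   [vowel merger]
  guretan (rule 3 does not apply)
  giving Seshoish guretan.
No other proto-form is consistent with every reflex, so the reconstruction is *gosetan.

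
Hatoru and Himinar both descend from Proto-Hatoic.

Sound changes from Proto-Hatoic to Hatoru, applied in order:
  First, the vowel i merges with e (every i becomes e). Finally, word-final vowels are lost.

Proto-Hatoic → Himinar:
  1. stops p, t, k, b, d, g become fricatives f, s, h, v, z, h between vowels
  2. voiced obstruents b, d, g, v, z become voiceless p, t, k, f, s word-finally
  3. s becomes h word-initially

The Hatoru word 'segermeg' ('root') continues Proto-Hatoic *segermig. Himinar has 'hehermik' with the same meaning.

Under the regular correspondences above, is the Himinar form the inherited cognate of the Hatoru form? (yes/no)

yes

Derive the expected Himinar reflex of *segermig:
Himinar: *segermig > sehermig > sehermik > hehermik  (by intervocalic lenition, final devoicing, debuccalisation)
Himinar 'hehermik' matches the regular reflex exactly, so the pair is cognate.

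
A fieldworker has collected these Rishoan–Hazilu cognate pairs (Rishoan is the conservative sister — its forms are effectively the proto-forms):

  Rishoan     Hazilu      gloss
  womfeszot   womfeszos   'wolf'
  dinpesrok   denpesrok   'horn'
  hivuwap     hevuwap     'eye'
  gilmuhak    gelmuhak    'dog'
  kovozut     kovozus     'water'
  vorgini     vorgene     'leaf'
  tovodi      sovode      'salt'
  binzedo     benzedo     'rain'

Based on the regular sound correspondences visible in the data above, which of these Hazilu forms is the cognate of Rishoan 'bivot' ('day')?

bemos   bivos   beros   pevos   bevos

bevos

hivuwap ~ hevuwap — Rishoan i corresponds to Hazilu e after a consonant, before a labial obstruent.
womfeszot ~ womfeszos, kovozut ~ kovozus — Rishoan t corresponds to Hazilu s word-finally.
Applying these to Rishoan 'bivot':
  bivot → bevot   (i→e after a consonant, before a labial obstruent)
  bevot → bevos   (t→s word-finally)
So the Hazilu cognate is 'bevos'.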